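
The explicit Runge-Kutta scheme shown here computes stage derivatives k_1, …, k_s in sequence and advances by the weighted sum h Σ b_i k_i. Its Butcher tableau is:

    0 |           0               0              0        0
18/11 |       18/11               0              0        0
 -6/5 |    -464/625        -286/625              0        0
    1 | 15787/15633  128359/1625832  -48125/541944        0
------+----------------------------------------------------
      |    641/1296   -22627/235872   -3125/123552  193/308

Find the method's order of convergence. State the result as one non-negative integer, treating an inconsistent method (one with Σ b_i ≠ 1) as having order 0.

b = (641/1296, -22627/235872, -3125/123552, 193/308)
c = (0, 18/11, -6/5, 1)
Ac = (0, 0, -468/625, 91/386)
Σ b_i: 641/1296·1 + (-22627/235872)·1 + (-3125/123552)·1 + 193/308·1 = 1 ✓
b·c: (-22627/235872)·18/11 + (-3125/123552)·(-6/5) + 193/308·1 = 1/2 ✓
b·c²: (-22627/235872)·324/121 + (-3125/123552)·36/25 + 193/308·1 = 1/3 ✓
b·Ac: (-3125/123552)·(-468/625) + 193/308·91/386 = 1/6 ✓
b·c³: (-22627/235872)·5832/1331 + (-3125/123552)·(-216/125) + 193/308·1 = 1/4 ✓
b·(c∘Ac): (-3125/123552)·2808/3125 + 193/308·91/386 = 1/8 ✓
b·Ac²: (-3125/123552)·(-8424/6875) + 193/308·532/6369 = 1/12 ✓
b·A²c: 193/308·77/1158 = 1/24 ✓; 4 stages ⇒ order 4.

4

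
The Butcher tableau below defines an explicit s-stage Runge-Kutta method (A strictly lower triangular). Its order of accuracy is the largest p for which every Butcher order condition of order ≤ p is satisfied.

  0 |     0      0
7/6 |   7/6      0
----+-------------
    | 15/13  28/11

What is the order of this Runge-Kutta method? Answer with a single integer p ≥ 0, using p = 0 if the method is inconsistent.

0

b = (15/13, 28/11)
c = (0, 7/6)
Σ b_i: 15/13·1 + 28/11·1 = 529/143 ≠ 1 ⇒ order 0.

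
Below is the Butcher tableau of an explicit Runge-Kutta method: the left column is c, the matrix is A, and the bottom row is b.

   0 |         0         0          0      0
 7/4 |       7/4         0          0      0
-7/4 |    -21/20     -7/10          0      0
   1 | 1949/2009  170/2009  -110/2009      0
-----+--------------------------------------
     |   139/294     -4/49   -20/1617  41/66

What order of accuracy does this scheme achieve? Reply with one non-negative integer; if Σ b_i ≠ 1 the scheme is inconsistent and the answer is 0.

4

b = (139/294, -4/49, -20/1617, 41/66)
c = (0, 7/4, -7/4, 1)
Ac = (0, 0, -49/40, 10/41)
Σ b_i: 139/294·1 + (-4/49)·1 + (-20/1617)·1 + 41/66·1 = 1 ✓
b·c: (-4/49)·7/4 + (-20/1617)·(-7/4) + 41/66·1 = 1/2 ✓
b·c²: (-4/49)·49/16 + (-20/1617)·49/16 + 41/66·1 = 1/3 ✓
b·Ac: (-20/1617)·(-49/40) + 41/66·10/41 = 1/6 ✓
b·c³: (-4/49)·343/64 + (-20/1617)·(-343/64) + 41/66·1 = 1/4 ✓
b·(c∘Ac): (-20/1617)·343/160 + 41/66·10/41 = 1/8 ✓
b·Ac²: (-20/1617)·(-343/160) + 41/66·15/164 = 1/12 ✓
b·A²c: 41/66·11/164 = 1/24 ✓; 4 stages ⇒ order 4.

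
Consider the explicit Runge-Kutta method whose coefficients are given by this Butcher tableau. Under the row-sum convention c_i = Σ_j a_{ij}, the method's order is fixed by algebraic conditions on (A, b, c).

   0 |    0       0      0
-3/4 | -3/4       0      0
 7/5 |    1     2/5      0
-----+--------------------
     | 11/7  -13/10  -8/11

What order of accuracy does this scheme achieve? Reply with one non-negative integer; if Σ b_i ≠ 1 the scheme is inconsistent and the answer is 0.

b = (11/7, -13/10, -8/11)
c = (0, -3/4, 7/5)
Ac = (0, 0, -3/10)
Σ b_i: 11/7·1 + (-13/10)·1 + (-8/11)·1 = -351/770 ≠ 1 ⇒ order 0.

0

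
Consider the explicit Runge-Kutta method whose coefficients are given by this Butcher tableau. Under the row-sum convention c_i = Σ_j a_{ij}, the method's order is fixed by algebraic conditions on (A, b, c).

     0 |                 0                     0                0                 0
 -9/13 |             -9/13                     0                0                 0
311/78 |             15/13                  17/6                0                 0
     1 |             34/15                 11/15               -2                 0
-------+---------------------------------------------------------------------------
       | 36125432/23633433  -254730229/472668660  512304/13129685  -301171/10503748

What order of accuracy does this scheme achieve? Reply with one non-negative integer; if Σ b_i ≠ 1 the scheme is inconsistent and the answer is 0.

b = (36125432/23633433, -254730229/472668660, 512304/13129685, -301171/10503748)
c = (0, -9/13, 311/78, 1)
Ac = (0, 0, -51/26, -1654/195)
Σ b_i: 36125432/23633433·1 + (-254730229/472668660)·1 + 512304/13129685·1 + (-301171/10503748)·1 = 1 ✓
b·c: (-254730229/472668660)·(-9/13) + 512304/13129685·311/78 + (-301171/10503748)·1 = 1/2 ✓
b·c²: (-254730229/472668660)·81/169 + 512304/13129685·96721/6084 + (-301171/10503748)·1 = 1/3 ✓
b·Ac: 512304/13129685·(-51/26) + (-301171/10503748)·(-1654/195) = 1/6 ✓
b·c³: (-254730229/472668660)·(-729/2197) + 512304/13129685·30080231/474552 + (-301171/10503748)·1 = 20956103921/7988100354 ≠ 1/4 ⇒ order 3.
b·(c∘Ac): 512304/13129685·(-5287/676) + (-301171/10503748)·(-1654/195) = -63456727/1024115430 ≠ 1/8
b·Ac²: 512304/13129685·459/338 + (-301171/10503748)·(-478259/15210) = 2346200809/2457877032 ≠ 1/12
b·A²c: (-301171/10503748)·51/13 = -1181517/10503748 ≠ 1/24

3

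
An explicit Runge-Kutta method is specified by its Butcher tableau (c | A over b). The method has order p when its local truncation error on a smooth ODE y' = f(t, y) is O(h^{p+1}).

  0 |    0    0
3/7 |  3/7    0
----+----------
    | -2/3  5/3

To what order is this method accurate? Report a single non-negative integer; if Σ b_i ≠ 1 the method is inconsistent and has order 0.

b = (-2/3, 5/3)
c = (0, 3/7)
Σ b_i: (-2/3)·1 + 5/3·1 = 1 ✓
b·c: 5/3·3/7 = 5/7 ≠ 1/2 ⇒ order 1.

1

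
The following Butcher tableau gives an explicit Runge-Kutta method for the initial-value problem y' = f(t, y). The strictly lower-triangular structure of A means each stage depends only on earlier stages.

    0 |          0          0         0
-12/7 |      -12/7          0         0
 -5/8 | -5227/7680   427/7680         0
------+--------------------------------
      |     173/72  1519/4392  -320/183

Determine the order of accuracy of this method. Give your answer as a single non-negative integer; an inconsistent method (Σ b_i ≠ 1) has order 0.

b = (173/72, 1519/4392, -320/183)
c = (0, -12/7, -5/8)
Ac = (0, 0, -61/640)
Σ b_i: 173/72·1 + 1519/4392·1 + (-320/183)·1 = 1 ✓
b·c: 1519/4392·(-12/7) + (-320/183)·(-5/8) = 1/2 ✓
b·c²: 1519/4392·144/49 + (-320/183)·25/64 = 1/3 ✓
b·Ac: (-320/183)·(-61/640) = 1/6 ✓; 3 stages ⇒ order 3.

3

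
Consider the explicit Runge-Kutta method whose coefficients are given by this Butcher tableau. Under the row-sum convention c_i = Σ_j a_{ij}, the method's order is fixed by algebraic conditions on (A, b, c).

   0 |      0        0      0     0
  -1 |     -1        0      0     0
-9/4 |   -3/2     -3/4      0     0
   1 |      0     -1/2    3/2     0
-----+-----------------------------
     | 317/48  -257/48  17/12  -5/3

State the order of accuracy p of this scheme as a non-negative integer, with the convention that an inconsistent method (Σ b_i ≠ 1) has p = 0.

2

b = (317/48, -257/48, 17/12, -5/3)
c = (0, -1, -9/4, 1)
Ac = (0, 0, 3/4, -23/8)
Σ b_i: 317/48·1 + (-257/48)·1 + 17/12·1 + (-5/3)·1 = 1 ✓
b·c: (-257/48)·(-1) + 17/12·(-9/4) + (-5/3)·1 = 1/2 ✓
b·c²: (-257/48)·1 + 17/12·81/16 + (-5/3)·1 = 29/192 ≠ 1/3 ⇒ order 2.
b·Ac: 17/12·3/4 + (-5/3)·(-23/8) = 281/48 ≠ 1/6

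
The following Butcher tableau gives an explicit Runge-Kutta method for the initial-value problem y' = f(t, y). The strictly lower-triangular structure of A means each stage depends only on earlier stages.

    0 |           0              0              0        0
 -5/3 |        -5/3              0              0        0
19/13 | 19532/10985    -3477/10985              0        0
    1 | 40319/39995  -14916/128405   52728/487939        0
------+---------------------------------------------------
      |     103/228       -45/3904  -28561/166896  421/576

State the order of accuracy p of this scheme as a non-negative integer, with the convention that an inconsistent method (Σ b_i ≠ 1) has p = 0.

b = (103/228, -45/3904, -28561/166896, 421/576)
c = (0, -5/3, 19/13, 1)
Ac = (0, 0, 1159/2197, 148/421)
Σ b_i: 103/228·1 + (-45/3904)·1 + (-28561/166896)·1 + 421/576·1 = 1 ✓
b·c: (-45/3904)·(-5/3) + (-28561/166896)·19/13 + 421/576·1 = 1/2 ✓
b·c²: (-45/3904)·25/9 + (-28561/166896)·361/169 + 421/576·1 = 1/3 ✓
b·Ac: (-28561/166896)·1159/2197 + 421/576·148/421 = 1/6 ✓
b·c³: (-45/3904)·(-125/27) + (-28561/166896)·6859/2197 + 421/576·1 = 1/4 ✓
b·(c∘Ac): (-28561/166896)·22021/28561 + 421/576·148/421 = 1/8 ✓
b·Ac²: (-28561/166896)·(-5795/6591) + 421/576·(-116/1263) = 1/12 ✓
b·A²c: 421/576·24/421 = 1/24 ✓; 4 stages ⇒ order 4.

4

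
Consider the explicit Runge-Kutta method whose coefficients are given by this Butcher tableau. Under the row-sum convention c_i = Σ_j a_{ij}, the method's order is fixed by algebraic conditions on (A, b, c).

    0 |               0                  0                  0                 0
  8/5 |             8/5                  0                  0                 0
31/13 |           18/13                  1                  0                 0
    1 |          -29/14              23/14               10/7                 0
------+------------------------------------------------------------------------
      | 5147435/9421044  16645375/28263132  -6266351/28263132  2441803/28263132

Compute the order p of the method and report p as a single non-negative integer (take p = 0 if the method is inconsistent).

3

b = (5147435/9421044, 16645375/28263132, -6266351/28263132, 2441803/28263132)
c = (0, 8/5, 31/13, 1)
Ac = (0, 0, 8/5, 2746/455)
Σ b_i: 5147435/9421044·1 + 16645375/28263132·1 + (-6266351/28263132)·1 + 2441803/28263132·1 = 1 ✓
b·c: 16645375/28263132·8/5 + (-6266351/28263132)·31/13 + 2441803/28263132·1 = 1/2 ✓
b·c²: 16645375/28263132·64/25 + (-6266351/28263132)·961/169 + 2441803/28263132·1 = 1/3 ✓
b·Ac: (-6266351/28263132)·8/5 + 2441803/28263132·2746/455 = 1/6 ✓
b·c³: 16645375/28263132·512/125 + (-6266351/28263132)·29791/2197 + 2441803/28263132·1 = -31090687/61236786 ≠ 1/4 ⇒ order 3.
b·(c∘Ac): (-6266351/28263132)·248/65 + 2441803/28263132·2746/455 = -7643213/23552610 ≠ 1/8
b·Ac²: (-6266351/28263132)·64/25 + 2441803/28263132·364634/29575 = 152354003/306183930 ≠ 1/12
b·A²c: 2441803/28263132·16/7 = 1395316/7065783 ≠ 1/24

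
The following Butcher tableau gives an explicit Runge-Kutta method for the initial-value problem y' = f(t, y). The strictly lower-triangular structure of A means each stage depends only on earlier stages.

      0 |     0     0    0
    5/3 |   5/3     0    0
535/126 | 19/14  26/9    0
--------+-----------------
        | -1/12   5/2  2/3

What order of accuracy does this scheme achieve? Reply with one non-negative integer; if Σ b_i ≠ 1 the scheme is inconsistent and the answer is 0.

b = (-1/12, 5/2, 2/3)
c = (0, 5/3, 535/126)
Ac = (0, 0, 130/27)
Σ b_i: (-1/12)·1 + 5/2·1 + 2/3·1 = 37/12 ≠ 1 ⇒ order 0.

0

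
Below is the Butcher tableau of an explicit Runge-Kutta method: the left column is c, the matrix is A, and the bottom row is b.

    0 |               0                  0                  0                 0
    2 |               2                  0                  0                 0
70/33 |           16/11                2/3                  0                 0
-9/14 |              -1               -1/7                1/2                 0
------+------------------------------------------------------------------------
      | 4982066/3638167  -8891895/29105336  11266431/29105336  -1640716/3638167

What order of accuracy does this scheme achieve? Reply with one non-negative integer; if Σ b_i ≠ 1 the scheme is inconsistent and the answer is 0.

b = (4982066/3638167, -8891895/29105336, 11266431/29105336, -1640716/3638167)
c = (0, 2, 70/33, -9/14)
Ac = (0, 0, 4/3, 179/231)
Σ b_i: 4982066/3638167·1 + (-8891895/29105336)·1 + 11266431/29105336·1 + (-1640716/3638167)·1 = 1 ✓
b·c: (-8891895/29105336)·2 + 11266431/29105336·70/33 + (-1640716/3638167)·(-9/14) = 1/2 ✓
b·c²: (-8891895/29105336)·4 + 11266431/29105336·4900/1089 + (-1640716/3638167)·81/196 = 1/3 ✓
b·Ac: 11266431/29105336·4/3 + (-1640716/3638167)·179/231 = 1/6 ✓
b·c³: (-8891895/29105336)·8 + 11266431/29105336·343000/35937 + (-1640716/3638167)·(-729/2744) = 6909936221/5042499462 ≠ 1/4 ⇒ order 3.
b·(c∘Ac): 11266431/29105336·280/99 + (-1640716/3638167)·(-537/1078) = 14401187/10914501 ≠ 1/8
b·Ac²: 11266431/29105336·8/3 + (-1640716/3638167)·12794/7623 = 99177671/360178533 ≠ 1/12
b·A²c: (-1640716/3638167)·2/3 = -3281432/10914501 ≠ 1/24

3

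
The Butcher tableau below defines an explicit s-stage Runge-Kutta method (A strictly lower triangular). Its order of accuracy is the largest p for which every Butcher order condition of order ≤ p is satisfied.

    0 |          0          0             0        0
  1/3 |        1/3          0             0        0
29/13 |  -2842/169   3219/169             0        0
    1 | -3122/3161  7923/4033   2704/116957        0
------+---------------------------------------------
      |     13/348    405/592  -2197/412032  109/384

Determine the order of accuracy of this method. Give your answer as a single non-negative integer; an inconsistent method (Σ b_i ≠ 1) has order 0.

4

b = (13/348, 405/592, -2197/412032, 109/384)
c = (0, 1/3, 29/13, 1)
Ac = (0, 0, 1073/169, 77/109)
Σ b_i: 13/348·1 + 405/592·1 + (-2197/412032)·1 + 109/384·1 = 1 ✓
b·c: 405/592·1/3 + (-2197/412032)·29/13 + 109/384·1 = 1/2 ✓
b·c²: 405/592·1/9 + (-2197/412032)·841/169 + 109/384·1 = 1/3 ✓
b·Ac: (-2197/412032)·1073/169 + 109/384·77/109 = 1/6 ✓
b·c³: 405/592·1/27 + (-2197/412032)·24389/2197 + 109/384·1 = 1/4 ✓
b·(c∘Ac): (-2197/412032)·31117/2197 + 109/384·77/109 = 1/8 ✓
b·Ac²: (-2197/412032)·1073/507 + 109/384·1/3 = 1/12 ✓
b·A²c: 109/384·16/109 = 1/24 ✓; 4 stages ⇒ order 4.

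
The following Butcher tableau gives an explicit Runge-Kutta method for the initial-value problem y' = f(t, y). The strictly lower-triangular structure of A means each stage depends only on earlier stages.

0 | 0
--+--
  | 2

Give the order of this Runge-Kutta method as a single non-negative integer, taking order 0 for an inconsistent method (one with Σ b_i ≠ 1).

b = (2)
c = (0)
Σ b_i: 2·1 = 2 ≠ 1 ⇒ order 0.

0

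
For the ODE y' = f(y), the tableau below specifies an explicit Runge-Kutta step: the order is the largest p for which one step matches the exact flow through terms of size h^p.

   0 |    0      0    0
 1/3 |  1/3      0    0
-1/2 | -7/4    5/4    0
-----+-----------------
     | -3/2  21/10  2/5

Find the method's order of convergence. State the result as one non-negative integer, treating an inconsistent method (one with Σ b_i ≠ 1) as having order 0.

3

b = (-3/2, 21/10, 2/5)
c = (0, 1/3, -1/2)
Ac = (0, 0, 5/12)
Σ b_i: (-3/2)·1 + 21/10·1 + 2/5·1 = 1 ✓
b·c: 21/10·1/3 + 2/5·(-1/2) = 1/2 ✓
b·c²: 21/10·1/9 + 2/5·1/4 = 1/3 ✓
b·Ac: 2/5·5/12 = 1/6 ✓; 3 stages ⇒ order 3.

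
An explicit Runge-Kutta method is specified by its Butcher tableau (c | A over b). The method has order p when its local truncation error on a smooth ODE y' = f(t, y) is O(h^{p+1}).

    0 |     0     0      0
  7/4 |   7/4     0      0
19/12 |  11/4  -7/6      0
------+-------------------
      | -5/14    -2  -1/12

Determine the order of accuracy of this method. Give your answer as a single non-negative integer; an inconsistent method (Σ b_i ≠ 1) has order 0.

0

b = (-5/14, -2, -1/12)
c = (0, 7/4, 19/12)
Ac = (0, 0, -49/24)
Σ b_i: (-5/14)·1 + (-2)·1 + (-1/12)·1 = -205/84 ≠ 1 ⇒ order 0.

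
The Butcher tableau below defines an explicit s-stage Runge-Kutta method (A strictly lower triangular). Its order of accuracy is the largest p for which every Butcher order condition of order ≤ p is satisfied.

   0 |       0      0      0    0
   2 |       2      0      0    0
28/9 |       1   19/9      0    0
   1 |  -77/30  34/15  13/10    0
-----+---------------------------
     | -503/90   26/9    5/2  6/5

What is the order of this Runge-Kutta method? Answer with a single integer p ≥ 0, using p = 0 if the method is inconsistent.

b = (-503/90, 26/9, 5/2, 6/5)
c = (0, 2, 28/9, 1)
Ac = (0, 0, 38/9, 386/45)
Σ b_i: (-503/90)·1 + 26/9·1 + 5/2·1 + 6/5·1 = 1 ✓
b·c: 26/9·2 + 5/2·28/9 + 6/5·1 = 664/45 ≠ 1/2 ⇒ order 1.

1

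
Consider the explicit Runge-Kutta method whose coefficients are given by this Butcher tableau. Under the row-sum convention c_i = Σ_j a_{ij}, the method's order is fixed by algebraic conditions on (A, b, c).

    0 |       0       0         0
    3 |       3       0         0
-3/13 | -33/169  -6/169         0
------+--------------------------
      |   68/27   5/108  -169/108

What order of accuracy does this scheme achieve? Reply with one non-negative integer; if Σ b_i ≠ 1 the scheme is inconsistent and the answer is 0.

3

b = (68/27, 5/108, -169/108)
c = (0, 3, -3/13)
Ac = (0, 0, -18/169)
Σ b_i: 68/27·1 + 5/108·1 + (-169/108)·1 = 1 ✓
b·c: 5/108·3 + (-169/108)·(-3/13) = 1/2 ✓
b·c²: 5/108·9 + (-169/108)·9/169 = 1/3 ✓
b·Ac: (-169/108)·(-18/169) = 1/6 ✓; 3 stages ⇒ order 3.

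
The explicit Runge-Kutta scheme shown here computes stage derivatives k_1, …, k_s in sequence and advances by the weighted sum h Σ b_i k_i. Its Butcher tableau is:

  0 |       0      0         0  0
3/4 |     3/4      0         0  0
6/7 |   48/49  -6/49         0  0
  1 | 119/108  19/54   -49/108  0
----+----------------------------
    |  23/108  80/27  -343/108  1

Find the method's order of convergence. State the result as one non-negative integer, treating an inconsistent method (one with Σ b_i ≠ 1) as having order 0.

b = (23/108, 80/27, -343/108, 1)
c = (0, 3/4, 6/7, 1)
Ac = (0, 0, -9/98, -1/8)
Σ b_i: 23/108·1 + 80/27·1 + (-343/108)·1 + 1·1 = 1 ✓
b·c: 80/27·3/4 + (-343/108)·6/7 + 1·1 = 1/2 ✓
b·c²: 80/27·9/16 + (-343/108)·36/49 + 1·1 = 1/3 ✓
b·Ac: (-343/108)·(-9/98) + 1·(-1/8) = 1/6 ✓
b·c³: 80/27·27/64 + (-343/108)·216/343 + 1·1 = 1/4 ✓
b·(c∘Ac): (-343/108)·(-27/343) + 1·(-1/8) = 1/8 ✓
b·Ac²: (-343/108)·(-27/392) + 1·(-13/96) = 1/12 ✓
b·A²c: 1·1/24 = 1/24 ✓; 4 stages ⇒ order 4.

4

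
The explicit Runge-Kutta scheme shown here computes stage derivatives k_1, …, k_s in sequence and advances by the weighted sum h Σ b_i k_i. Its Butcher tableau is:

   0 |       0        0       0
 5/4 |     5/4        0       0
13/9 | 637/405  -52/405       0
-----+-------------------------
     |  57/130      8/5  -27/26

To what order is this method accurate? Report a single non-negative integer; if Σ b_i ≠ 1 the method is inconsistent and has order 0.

b = (57/130, 8/5, -27/26)
c = (0, 5/4, 13/9)
Ac = (0, 0, -13/81)
Σ b_i: 57/130·1 + 8/5·1 + (-27/26)·1 = 1 ✓
b·c: 8/5·5/4 + (-27/26)·13/9 = 1/2 ✓
b·c²: 8/5·25/16 + (-27/26)·169/81 = 1/3 ✓
b·Ac: (-27/26)·(-13/81) = 1/6 ✓; 3 stages ⇒ order 3.

3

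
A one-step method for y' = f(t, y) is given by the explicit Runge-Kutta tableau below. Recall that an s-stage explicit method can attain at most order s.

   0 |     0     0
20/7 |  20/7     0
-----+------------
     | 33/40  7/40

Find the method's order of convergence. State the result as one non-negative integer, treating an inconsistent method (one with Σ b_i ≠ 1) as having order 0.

b = (33/40, 7/40)
c = (0, 20/7)
Σ b_i: 33/40·1 + 7/40·1 = 1 ✓
b·c: 7/40·20/7 = 1/2 ✓; 2 stages ⇒ order 2.

2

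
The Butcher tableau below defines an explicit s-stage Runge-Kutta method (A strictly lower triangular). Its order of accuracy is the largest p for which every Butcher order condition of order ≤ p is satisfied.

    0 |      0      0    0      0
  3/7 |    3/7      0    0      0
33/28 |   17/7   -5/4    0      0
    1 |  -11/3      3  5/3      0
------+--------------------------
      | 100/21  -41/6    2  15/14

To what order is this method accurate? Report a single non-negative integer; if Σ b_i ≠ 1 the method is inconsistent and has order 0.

b = (100/21, -41/6, 2, 15/14)
c = (0, 3/7, 33/28, 1)
Ac = (0, 0, -15/28, 13/4)
Σ b_i: 100/21·1 + (-41/6)·1 + 2·1 + 15/14·1 = 1 ✓
b·c: (-41/6)·3/7 + 2·33/28 + 15/14·1 = 1/2 ✓
b·c²: (-41/6)·9/49 + 2·1089/784 + 15/14·1 = 1017/392 ≠ 1/3 ⇒ order 2.
b·Ac: 2·(-15/28) + 15/14·13/4 = 135/56 ≠ 1/6

2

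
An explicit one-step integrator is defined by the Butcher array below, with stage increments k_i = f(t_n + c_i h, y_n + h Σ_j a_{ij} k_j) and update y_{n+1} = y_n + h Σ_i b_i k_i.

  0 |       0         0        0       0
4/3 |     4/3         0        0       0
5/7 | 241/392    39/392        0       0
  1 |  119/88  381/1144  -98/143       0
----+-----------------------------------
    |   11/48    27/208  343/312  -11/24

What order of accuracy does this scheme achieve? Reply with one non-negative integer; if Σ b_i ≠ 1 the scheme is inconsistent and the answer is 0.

b = (11/48, 27/208, 343/312, -11/24)
c = (0, 4/3, 5/7, 1)
Ac = (0, 0, 13/98, -1/22)
Σ b_i: 11/48·1 + 27/208·1 + 343/312·1 + (-11/24)·1 = 1 ✓
b·c: 27/208·4/3 + 343/312·5/7 + (-11/24)·1 = 1/2 ✓
b·c²: 27/208·16/9 + 343/312·25/49 + (-11/24)·1 = 1/3 ✓
b·Ac: 343/312·13/98 + (-11/24)·(-1/22) = 1/6 ✓
b·c³: 27/208·64/27 + 343/312·125/343 + (-11/24)·1 = 1/4 ✓
b·(c∘Ac): 343/312·65/686 + (-11/24)·(-1/22) = 1/8 ✓
b·Ac²: 343/312·26/147 + (-11/24)·8/33 = 1/12 ✓
b·A²c: (-11/24)·(-1/11) = 1/24 ✓; 4 stages ⇒ order 4.

4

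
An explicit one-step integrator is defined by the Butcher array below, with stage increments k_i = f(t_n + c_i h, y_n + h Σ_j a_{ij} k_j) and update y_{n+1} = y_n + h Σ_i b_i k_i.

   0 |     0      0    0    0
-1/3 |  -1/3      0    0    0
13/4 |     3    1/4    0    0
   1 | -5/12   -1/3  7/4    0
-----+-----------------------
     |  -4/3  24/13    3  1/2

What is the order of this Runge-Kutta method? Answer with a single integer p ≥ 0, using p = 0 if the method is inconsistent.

b = (-4/3, 24/13, 3, 1/2)
c = (0, -1/3, 13/4, 1)
Ac = (0, 0, -1/12, 835/144)
Σ b_i: (-4/3)·1 + 24/13·1 + 3·1 + 1/2·1 = 313/78 ≠ 1 ⇒ order 0.

0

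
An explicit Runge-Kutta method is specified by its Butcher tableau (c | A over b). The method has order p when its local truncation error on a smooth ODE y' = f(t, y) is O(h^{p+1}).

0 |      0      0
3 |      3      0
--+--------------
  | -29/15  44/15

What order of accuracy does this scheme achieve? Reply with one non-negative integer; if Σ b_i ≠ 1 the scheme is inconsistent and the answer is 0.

1

b = (-29/15, 44/15)
c = (0, 3)
Σ b_i: (-29/15)·1 + 44/15·1 = 1 ✓
b·c: 44/15·3 = 44/5 ≠ 1/2 ⇒ order 1.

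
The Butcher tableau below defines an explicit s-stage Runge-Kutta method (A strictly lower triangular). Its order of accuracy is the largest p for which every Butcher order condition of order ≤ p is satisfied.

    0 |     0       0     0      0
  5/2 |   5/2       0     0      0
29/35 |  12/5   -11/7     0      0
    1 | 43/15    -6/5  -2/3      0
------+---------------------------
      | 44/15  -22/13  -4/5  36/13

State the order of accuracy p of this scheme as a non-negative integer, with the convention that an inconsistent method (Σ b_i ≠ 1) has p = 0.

b = (44/15, -22/13, -4/5, 36/13)
c = (0, 5/2, 29/35, 1)
Ac = (0, 0, -55/14, -373/105)
Σ b_i: 44/15·1 + (-22/13)·1 + (-4/5)·1 + 36/13·1 = 626/195 ≠ 1 ⇒ order 0.

0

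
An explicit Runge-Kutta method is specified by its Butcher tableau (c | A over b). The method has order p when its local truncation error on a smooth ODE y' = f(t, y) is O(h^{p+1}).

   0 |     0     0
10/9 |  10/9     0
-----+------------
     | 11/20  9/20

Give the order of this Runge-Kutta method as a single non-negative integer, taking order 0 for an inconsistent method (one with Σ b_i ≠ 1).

2

b = (11/20, 9/20)
c = (0, 10/9)
Σ b_i: 11/20·1 + 9/20·1 = 1 ✓
b·c: 9/20·10/9 = 1/2 ✓; 2 stages ⇒ order 2.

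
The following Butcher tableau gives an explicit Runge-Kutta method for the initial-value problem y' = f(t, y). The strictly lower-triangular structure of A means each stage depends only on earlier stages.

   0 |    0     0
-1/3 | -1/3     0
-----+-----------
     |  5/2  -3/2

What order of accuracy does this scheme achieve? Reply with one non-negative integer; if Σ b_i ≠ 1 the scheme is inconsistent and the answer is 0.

2

b = (5/2, -3/2)
c = (0, -1/3)
Σ b_i: 5/2·1 + (-3/2)·1 = 1 ✓
b·c: (-3/2)·(-1/3) = 1/2 ✓; 2 stages ⇒ order 2.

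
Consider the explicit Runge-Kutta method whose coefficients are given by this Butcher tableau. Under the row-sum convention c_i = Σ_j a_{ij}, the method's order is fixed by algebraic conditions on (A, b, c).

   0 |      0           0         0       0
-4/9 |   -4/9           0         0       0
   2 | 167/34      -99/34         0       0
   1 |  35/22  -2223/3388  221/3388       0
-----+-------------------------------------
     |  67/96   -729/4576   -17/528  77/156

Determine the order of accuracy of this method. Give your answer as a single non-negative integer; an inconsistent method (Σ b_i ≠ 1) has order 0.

4

b = (67/96, -729/4576, -17/528, 77/156)
c = (0, -4/9, 2, 1)
Ac = (0, 0, 22/17, 65/154)
Σ b_i: 67/96·1 + (-729/4576)·1 + (-17/528)·1 + 77/156·1 = 1 ✓
b·c: (-729/4576)·(-4/9) + (-17/528)·2 + 77/156·1 = 1/2 ✓
b·c²: (-729/4576)·16/81 + (-17/528)·4 + 77/156·1 = 1/3 ✓
b·Ac: (-17/528)·22/17 + 77/156·65/154 = 1/6 ✓
b·c³: (-729/4576)·(-64/729) + (-17/528)·8 + 77/156·1 = 1/4 ✓
b·(c∘Ac): (-17/528)·44/17 + 77/156·65/154 = 1/8 ✓
b·Ac²: (-17/528)·(-88/153) + 77/156·13/99 = 1/12 ✓
b·A²c: 77/156·13/154 = 1/24 ✓; 4 stages ⇒ order 4.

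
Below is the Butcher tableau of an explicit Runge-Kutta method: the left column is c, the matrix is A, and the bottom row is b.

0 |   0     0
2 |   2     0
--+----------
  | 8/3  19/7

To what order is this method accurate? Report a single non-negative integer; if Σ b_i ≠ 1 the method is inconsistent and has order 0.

b = (8/3, 19/7)
c = (0, 2)
Σ b_i: 8/3·1 + 19/7·1 = 113/21 ≠ 1 ⇒ order 0.

0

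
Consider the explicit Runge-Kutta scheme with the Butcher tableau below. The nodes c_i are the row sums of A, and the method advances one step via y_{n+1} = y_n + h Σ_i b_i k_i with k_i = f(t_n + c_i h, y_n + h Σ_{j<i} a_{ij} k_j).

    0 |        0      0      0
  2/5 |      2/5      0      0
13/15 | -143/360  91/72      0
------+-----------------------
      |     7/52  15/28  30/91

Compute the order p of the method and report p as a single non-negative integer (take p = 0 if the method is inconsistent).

3

b = (7/52, 15/28, 30/91)
c = (0, 2/5, 13/15)
Ac = (0, 0, 91/180)
Σ b_i: 7/52·1 + 15/28·1 + 30/91·1 = 1 ✓
b·c: 15/28·2/5 + 30/91·13/15 = 1/2 ✓
b·c²: 15/28·4/25 + 30/91·169/225 = 1/3 ✓
b·Ac: 30/91·91/180 = 1/6 ✓; 3 stages ⇒ order 3.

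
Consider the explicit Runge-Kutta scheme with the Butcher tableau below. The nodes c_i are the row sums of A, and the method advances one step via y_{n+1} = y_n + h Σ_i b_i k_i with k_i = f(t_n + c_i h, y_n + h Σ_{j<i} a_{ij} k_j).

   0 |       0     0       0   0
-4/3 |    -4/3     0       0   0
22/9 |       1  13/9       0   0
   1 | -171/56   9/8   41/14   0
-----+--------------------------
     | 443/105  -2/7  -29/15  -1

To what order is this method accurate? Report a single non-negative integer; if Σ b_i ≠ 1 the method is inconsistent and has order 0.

b = (443/105, -2/7, -29/15, -1)
c = (0, -4/3, 22/9, 1)
Ac = (0, 0, -52/27, 713/126)
Σ b_i: 443/105·1 + (-2/7)·1 + (-29/15)·1 + (-1)·1 = 1 ✓
b·c: (-2/7)·(-4/3) + (-29/15)·22/9 + (-1)·1 = -5051/945 ≠ 1/2 ⇒ order 1.

1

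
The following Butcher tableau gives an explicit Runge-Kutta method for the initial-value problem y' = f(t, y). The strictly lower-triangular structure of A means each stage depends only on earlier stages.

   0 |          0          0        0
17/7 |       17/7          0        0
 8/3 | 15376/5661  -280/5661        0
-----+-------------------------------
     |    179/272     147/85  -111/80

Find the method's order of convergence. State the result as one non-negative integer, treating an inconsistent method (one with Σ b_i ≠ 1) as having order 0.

b = (179/272, 147/85, -111/80)
c = (0, 17/7, 8/3)
Ac = (0, 0, -40/333)
Σ b_i: 179/272·1 + 147/85·1 + (-111/80)·1 = 1 ✓
b·c: 147/85·17/7 + (-111/80)·8/3 = 1/2 ✓
b·c²: 147/85·289/49 + (-111/80)·64/9 = 1/3 ✓
b·Ac: (-111/80)·(-40/333) = 1/6 ✓; 3 stages ⇒ order 3.

3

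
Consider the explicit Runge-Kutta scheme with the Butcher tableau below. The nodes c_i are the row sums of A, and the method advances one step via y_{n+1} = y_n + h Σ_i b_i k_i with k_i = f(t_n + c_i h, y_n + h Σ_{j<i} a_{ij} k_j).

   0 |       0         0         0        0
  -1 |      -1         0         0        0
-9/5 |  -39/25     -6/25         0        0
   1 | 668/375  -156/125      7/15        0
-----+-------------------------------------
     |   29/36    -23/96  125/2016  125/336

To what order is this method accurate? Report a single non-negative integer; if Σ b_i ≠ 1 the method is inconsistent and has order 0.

b = (29/36, -23/96, 125/2016, 125/336)
c = (0, -1, -9/5, 1)
Ac = (0, 0, 6/25, 51/125)
Σ b_i: 29/36·1 + (-23/96)·1 + 125/2016·1 + 125/336·1 = 1 ✓
b·c: (-23/96)·(-1) + 125/2016·(-9/5) + 125/336·1 = 1/2 ✓
b·c²: (-23/96)·1 + 125/2016·81/25 + 125/336·1 = 1/3 ✓
b·Ac: 125/2016·6/25 + 125/336·51/125 = 1/6 ✓
b·c³: (-23/96)·(-1) + 125/2016·(-729/125) + 125/336·1 = 1/4 ✓
b·(c∘Ac): 125/2016·(-54/125) + 125/336·51/125 = 1/8 ✓
b·Ac²: 125/2016·(-6/25) + 125/336·33/125 = 1/12 ✓
b·A²c: 125/336·14/125 = 1/24 ✓; 4 stages ⇒ order 4.

4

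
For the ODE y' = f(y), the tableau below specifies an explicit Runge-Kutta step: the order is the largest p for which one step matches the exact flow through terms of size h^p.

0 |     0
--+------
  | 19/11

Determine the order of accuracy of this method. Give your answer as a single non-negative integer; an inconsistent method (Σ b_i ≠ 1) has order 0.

0

b = (19/11)
c = (0)
Σ b_i: 19/11·1 = 19/11 ≠ 1 ⇒ order 0.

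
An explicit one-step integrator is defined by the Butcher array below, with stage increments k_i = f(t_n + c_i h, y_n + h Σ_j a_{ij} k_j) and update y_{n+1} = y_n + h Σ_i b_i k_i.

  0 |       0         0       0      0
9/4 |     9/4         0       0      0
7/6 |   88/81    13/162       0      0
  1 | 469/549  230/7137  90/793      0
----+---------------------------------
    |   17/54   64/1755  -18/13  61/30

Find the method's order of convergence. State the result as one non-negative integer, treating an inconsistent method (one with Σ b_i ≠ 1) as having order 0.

b = (17/54, 64/1755, -18/13, 61/30)
c = (0, 9/4, 7/6, 1)
Ac = (0, 0, 13/72, 25/122)
Σ b_i: 17/54·1 + 64/1755·1 + (-18/13)·1 + 61/30·1 = 1 ✓
b·c: 64/1755·9/4 + (-18/13)·7/6 + 61/30·1 = 1/2 ✓
b·c²: 64/1755·81/16 + (-18/13)·49/36 + 61/30·1 = 1/3 ✓
b·Ac: (-18/13)·13/72 + 61/30·25/122 = 1/6 ✓
b·c³: 64/1755·729/64 + (-18/13)·343/216 + 61/30·1 = 1/4 ✓
b·(c∘Ac): (-18/13)·91/432 + 61/30·25/122 = 1/8 ✓
b·Ac²: (-18/13)·13/32 + 61/30·155/488 = 1/12 ✓
b·A²c: 61/30·5/244 = 1/24 ✓; 4 stages ⇒ order 4.

4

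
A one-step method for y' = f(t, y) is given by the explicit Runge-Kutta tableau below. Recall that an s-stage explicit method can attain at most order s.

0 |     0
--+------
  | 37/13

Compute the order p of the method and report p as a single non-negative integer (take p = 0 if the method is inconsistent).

0

b = (37/13)
c = (0)
Σ b_i: 37/13·1 = 37/13 ≠ 1 ⇒ order 0.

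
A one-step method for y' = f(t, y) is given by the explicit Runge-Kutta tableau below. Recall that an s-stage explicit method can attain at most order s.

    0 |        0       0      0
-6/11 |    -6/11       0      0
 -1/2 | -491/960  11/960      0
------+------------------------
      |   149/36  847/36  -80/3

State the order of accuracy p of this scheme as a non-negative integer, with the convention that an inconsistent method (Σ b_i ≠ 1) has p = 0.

b = (149/36, 847/36, -80/3)
c = (0, -6/11, -1/2)
Ac = (0, 0, -1/160)
Σ b_i: 149/36·1 + 847/36·1 + (-80/3)·1 = 1 ✓
b·c: 847/36·(-6/11) + (-80/3)·(-1/2) = 1/2 ✓
b·c²: 847/36·36/121 + (-80/3)·1/4 = 1/3 ✓
b·Ac: (-80/3)·(-1/160) = 1/6 ✓; 3 stages ⇒ order 3.

3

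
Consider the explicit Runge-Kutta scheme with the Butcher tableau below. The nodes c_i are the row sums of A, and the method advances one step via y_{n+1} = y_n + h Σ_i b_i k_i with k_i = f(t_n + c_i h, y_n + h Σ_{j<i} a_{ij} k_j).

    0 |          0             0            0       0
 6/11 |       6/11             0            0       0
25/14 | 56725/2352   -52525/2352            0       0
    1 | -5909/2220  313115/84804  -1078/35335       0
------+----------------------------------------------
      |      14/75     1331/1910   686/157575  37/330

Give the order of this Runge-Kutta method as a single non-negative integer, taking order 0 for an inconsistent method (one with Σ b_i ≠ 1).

4

b = (14/75, 1331/1910, 686/157575, 37/330)
c = (0, 6/11, 25/14, 1)
Ac = (0, 0, -4775/392, 145/74)
Σ b_i: 14/75·1 + 1331/1910·1 + 686/157575·1 + 37/330·1 = 1 ✓
b·c: 1331/1910·6/11 + 686/157575·25/14 + 37/330·1 = 1/2 ✓
b·c²: 1331/1910·36/121 + 686/157575·625/196 + 37/330·1 = 1/3 ✓
b·Ac: 686/157575·(-4775/392) + 37/330·145/74 = 1/6 ✓
b·c³: 1331/1910·216/1331 + 686/157575·15625/2744 + 37/330·1 = 1/4 ✓
b·(c∘Ac): 686/157575·(-119375/5488) + 37/330·145/74 = 1/8 ✓
b·Ac²: 686/157575·(-14325/2156) + 37/330·815/814 = 1/12 ✓
b·A²c: 37/330·55/148 = 1/24 ✓; 4 stages ⇒ order 4.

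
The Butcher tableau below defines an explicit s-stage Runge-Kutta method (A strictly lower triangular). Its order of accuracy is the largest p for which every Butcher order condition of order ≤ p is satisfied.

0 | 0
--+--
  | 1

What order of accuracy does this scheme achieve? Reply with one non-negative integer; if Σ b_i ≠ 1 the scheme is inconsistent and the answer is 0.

1

b = (1)
c = (0)
Σ b_i: 1·1 = 1 ✓; 1 stage ⇒ order 1.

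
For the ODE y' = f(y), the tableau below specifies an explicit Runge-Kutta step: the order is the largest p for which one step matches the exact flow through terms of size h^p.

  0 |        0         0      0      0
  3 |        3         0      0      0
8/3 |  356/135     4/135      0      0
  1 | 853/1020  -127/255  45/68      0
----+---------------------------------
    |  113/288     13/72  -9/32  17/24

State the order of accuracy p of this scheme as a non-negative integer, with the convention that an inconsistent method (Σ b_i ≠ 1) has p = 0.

b = (113/288, 13/72, -9/32, 17/24)
c = (0, 3, 8/3, 1)
Ac = (0, 0, 4/45, 23/85)
Σ b_i: 113/288·1 + 13/72·1 + (-9/32)·1 + 17/24·1 = 1 ✓
b·c: 13/72·3 + (-9/32)·8/3 + 17/24·1 = 1/2 ✓
b·c²: 13/72·9 + (-9/32)·64/9 + 17/24·1 = 1/3 ✓
b·Ac: (-9/32)·4/45 + 17/24·23/85 = 1/6 ✓
b·c³: 13/72·27 + (-9/32)·512/27 + 17/24·1 = 1/4 ✓
b·(c∘Ac): (-9/32)·32/135 + 17/24·23/85 = 1/8 ✓
b·Ac²: (-9/32)·4/15 + 17/24·19/85 = 1/12 ✓
b·A²c: 17/24·1/17 = 1/24 ✓; 4 stages ⇒ order 4.

4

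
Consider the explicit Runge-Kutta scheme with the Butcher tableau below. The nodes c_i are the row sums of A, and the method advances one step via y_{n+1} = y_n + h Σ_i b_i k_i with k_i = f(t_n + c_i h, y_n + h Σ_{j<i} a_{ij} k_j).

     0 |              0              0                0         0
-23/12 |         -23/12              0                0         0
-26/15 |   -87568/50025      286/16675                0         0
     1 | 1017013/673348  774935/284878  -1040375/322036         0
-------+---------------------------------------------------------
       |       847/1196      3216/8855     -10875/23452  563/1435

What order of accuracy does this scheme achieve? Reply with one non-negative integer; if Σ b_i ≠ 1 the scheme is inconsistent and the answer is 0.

4

b = (847/1196, 3216/8855, -10875/23452, 563/1435)
c = (0, -23/12, -26/15, 1)
Ac = (0, 0, -143/4350, 5215/13512)
Σ b_i: 847/1196·1 + 3216/8855·1 + (-10875/23452)·1 + 563/1435·1 = 1 ✓
b·c: 3216/8855·(-23/12) + (-10875/23452)·(-26/15) + 563/1435·1 = 1/2 ✓
b·c²: 3216/8855·529/144 + (-10875/23452)·676/225 + 563/1435·1 = 1/3 ✓
b·Ac: (-10875/23452)·(-143/4350) + 563/1435·5215/13512 = 1/6 ✓
b·c³: 3216/8855·(-12167/1728) + (-10875/23452)·(-17576/3375) + 563/1435·1 = 1/4 ✓
b·(c∘Ac): (-10875/23452)·1859/32625 + 563/1435·5215/13512 = 1/8 ✓
b·Ac²: (-10875/23452)·3289/52200 + 563/1435·15505/54048 = 1/12 ✓
b·A²c: 563/1435·1435/13512 = 1/24 ✓; 4 stages ⇒ order 4.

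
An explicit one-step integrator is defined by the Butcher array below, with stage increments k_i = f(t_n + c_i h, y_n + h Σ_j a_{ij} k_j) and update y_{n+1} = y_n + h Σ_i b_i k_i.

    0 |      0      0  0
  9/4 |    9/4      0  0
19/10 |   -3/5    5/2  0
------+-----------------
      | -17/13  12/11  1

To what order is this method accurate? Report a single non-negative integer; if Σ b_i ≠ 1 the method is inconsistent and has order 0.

b = (-17/13, 12/11, 1)
c = (0, 9/4, 19/10)
Ac = (0, 0, 45/8)
Σ b_i: (-17/13)·1 + 12/11·1 + 1·1 = 112/143 ≠ 1 ⇒ order 0.

0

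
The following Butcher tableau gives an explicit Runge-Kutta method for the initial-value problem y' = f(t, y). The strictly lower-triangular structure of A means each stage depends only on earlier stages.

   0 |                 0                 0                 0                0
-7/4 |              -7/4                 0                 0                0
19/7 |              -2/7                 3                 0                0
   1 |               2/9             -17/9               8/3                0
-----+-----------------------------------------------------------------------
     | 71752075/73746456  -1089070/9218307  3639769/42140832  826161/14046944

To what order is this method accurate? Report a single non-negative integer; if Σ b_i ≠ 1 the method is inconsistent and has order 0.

3

b = (71752075/73746456, -1089070/9218307, 3639769/42140832, 826161/14046944)
c = (0, -7/4, 19/7, 1)
Ac = (0, 0, -21/4, 2657/252)
Σ b_i: 71752075/73746456·1 + (-1089070/9218307)·1 + 3639769/42140832·1 + 826161/14046944·1 = 1 ✓
b·c: (-1089070/9218307)·(-7/4) + 3639769/42140832·19/7 + 826161/14046944·1 = 1/2 ✓
b·c²: (-1089070/9218307)·49/16 + 3639769/42140832·361/49 + 826161/14046944·1 = 1/3 ✓
b·Ac: 3639769/42140832·(-21/4) + 826161/14046944·2657/252 = 1/6 ✓
b·c³: (-1089070/9218307)·(-343/64) + 3639769/42140832·6859/343 + 826161/14046944·1 = 237872755/98328608 ≠ 1/4 ⇒ order 3.
b·(c∘Ac): 3639769/42140832·(-57/4) + 826161/14046944·2657/252 = -25734449/42140832 ≠ 1/8
b·Ac²: 3639769/42140832·147/16 + 826161/14046944·97807/7056 = 237285859/147492912 ≠ 1/12
b·A²c: 826161/14046944·(-14) = -5783127/7023472 ≠ 1/24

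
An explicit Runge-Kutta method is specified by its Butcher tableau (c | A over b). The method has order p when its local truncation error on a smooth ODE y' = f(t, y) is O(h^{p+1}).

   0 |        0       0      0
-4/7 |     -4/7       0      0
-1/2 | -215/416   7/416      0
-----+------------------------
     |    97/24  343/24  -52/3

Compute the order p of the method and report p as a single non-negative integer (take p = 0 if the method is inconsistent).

3

b = (97/24, 343/24, -52/3)
c = (0, -4/7, -1/2)
Ac = (0, 0, -1/104)
Σ b_i: 97/24·1 + 343/24·1 + (-52/3)·1 = 1 ✓
b·c: 343/24·(-4/7) + (-52/3)·(-1/2) = 1/2 ✓
b·c²: 343/24·16/49 + (-52/3)·1/4 = 1/3 ✓
b·Ac: (-52/3)·(-1/104) = 1/6 ✓; 3 stages ⇒ order 3.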